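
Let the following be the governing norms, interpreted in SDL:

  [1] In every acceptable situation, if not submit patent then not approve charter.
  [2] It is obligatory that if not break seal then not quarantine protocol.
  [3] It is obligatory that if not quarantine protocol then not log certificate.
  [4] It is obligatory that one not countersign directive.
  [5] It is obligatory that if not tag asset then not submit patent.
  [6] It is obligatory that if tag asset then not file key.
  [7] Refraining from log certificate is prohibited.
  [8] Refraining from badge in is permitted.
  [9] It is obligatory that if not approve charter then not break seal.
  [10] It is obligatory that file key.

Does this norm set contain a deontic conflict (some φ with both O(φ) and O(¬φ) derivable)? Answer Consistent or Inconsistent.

Premise 7 is F(¬log_certificate), i.e. O(log_certificate).
Premise 3, O(¬quarantine_protocol → ¬log_certificate), contraposes to O(log_certificate → quarantine_protocol); with O(log_certificate) we get O(quarantine_protocol).
Premise 2, O(¬break_seal → ¬quarantine_protocol), contraposes to O(quarantine_protocol → break_seal); with O(quarantine_protocol) we get O(break_seal).
The contrapositive of premise 9 (O(¬approve_charter → ¬break_seal)) is O(break_seal → approve_charter), and O(break_seal) is already established, so O(approve_charter).
The contrapositive of premise 1 (O(¬submit_patent → ¬approve_charter)) is O(approve_charter → submit_patent), and O(approve_charter) is already established, so O(submit_patent).
The contrapositive of premise 5 (O(¬tag_asset → ¬submit_patent)) is O(submit_patent → tag_asset), and O(submit_patent) is already established, so O(tag_asset).
From O(tag_asset) and premise 6, O(tag_asset → ¬file_key), we obtain O(¬file_key).
But premise 10 directly asserts O(file_key).
We now have both O(¬file_key) and O(file_key) — file_key is simultaneously obligatory and forbidden, violating the D-axiom.

Inconsistent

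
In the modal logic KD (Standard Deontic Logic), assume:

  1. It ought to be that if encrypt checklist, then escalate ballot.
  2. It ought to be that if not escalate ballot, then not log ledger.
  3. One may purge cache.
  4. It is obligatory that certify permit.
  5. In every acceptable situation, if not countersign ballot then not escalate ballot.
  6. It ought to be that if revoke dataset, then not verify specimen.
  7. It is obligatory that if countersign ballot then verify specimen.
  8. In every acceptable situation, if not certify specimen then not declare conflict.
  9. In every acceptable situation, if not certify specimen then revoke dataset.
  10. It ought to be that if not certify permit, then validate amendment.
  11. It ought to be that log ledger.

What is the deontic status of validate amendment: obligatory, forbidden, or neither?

Neither

Premise 10 is O(¬certify_permit → validate_amendment), but O(¬certify_permit) is not derivable from the premises, so it does not yield O(validate_amendment).
No premise or chain of K-axiom applications forces O(validate_amendment), and none forces O(¬validate_amendment). So validate_amendment is neither obligatory nor forbidden under these norms.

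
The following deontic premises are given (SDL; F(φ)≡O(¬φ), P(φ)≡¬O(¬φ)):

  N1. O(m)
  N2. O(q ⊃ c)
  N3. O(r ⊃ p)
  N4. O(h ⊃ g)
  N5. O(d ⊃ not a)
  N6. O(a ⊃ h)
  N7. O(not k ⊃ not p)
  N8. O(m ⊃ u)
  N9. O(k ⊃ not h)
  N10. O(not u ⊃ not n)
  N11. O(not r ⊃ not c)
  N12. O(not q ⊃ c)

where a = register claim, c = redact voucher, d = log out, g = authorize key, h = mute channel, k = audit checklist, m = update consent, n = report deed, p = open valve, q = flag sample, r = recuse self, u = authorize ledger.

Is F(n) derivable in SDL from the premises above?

No

Premise 10 is O(not u ⊃ not n), but O(not u) is not derivable from the premises, so it does not yield O(not n).
No other premise forces O(not n). An ideal world satisfying every premise can still have n true, so F(n) is not derivable.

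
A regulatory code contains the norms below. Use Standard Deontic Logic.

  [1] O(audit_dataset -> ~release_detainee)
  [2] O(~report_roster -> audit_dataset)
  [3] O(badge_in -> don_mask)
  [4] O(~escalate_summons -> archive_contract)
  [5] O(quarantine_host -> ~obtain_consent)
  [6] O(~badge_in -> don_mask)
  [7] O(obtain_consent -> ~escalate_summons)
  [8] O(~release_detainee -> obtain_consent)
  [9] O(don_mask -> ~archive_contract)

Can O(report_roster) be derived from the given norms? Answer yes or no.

Yes

Premises 3 and 6 are O(badge_in -> don_mask) and O(~badge_in -> don_mask); every ideal world satisfies badge_in or ~badge_in, so in either case don_mask holds — hence O(don_mask).
Applying K to premise 9 (O(don_mask -> ~archive_contract)) and O(don_mask) yields O(~archive_contract).
Premise 4, O(~escalate_summons -> archive_contract), contraposes to O(~archive_contract -> escalate_summons); with O(~archive_contract) we get O(escalate_summons).
Premise 7 is O(obtain_consent -> ~escalate_summons); contrapositively O(escalate_summons -> ~obtain_consent). Since O(escalate_summons) holds, K gives O(~obtain_consent).
Premise 8, O(~release_detainee -> obtain_consent), contraposes to O(~obtain_consent -> release_detainee); with O(~obtain_consent) we get O(release_detainee).
Premise 1 is O(audit_dataset -> ~release_detainee); contrapositively O(release_detainee -> ~audit_dataset). Since O(release_detainee) holds, K gives O(~audit_dataset).
Premise 2, O(~report_roster -> audit_dataset), contraposes to O(~audit_dataset -> report_roster); with O(~audit_dataset) we get O(report_roster).
Premise 5 does not contribute to this derivation.
So O(report_roster) follows.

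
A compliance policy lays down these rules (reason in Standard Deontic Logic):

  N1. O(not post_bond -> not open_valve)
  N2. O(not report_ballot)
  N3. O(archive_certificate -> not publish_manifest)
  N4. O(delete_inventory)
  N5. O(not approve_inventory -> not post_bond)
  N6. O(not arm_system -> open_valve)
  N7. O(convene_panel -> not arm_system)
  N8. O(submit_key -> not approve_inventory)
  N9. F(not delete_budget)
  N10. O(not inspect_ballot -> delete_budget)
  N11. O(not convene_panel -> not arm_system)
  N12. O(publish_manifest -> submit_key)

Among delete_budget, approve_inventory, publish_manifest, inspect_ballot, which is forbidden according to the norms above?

Premises 7 and 11 cover both cases: O(convene_panel -> not arm_system) and O(not convene_panel -> not arm_system). Since convene_panel ∨ not convene_panel is a tautology, O(not arm_system) follows.
From O(not arm_system) and premise 6, O(not arm_system -> open_valve), we obtain O(open_valve).
The contrapositive of premise 1 (O(not post_bond -> not open_valve)) is O(open_valve -> post_bond), and O(open_valve) is already established, so O(post_bond).
The contrapositive of premise 5 (O(not approve_inventory -> not post_bond)) is O(post_bond -> approve_inventory), and O(post_bond) is already established, so O(approve_inventory).
The contrapositive of premise 8 (O(submit_key -> not approve_inventory)) is O(approve_inventory -> not submit_key), and O(approve_inventory) is already established, so O(not submit_key).
Premise 12 is O(publish_manifest -> submit_key); contrapositively O(not submit_key -> not publish_manifest). Since O(not submit_key) holds, K gives O(not publish_manifest).
So O(not publish_manifest) holds, i.e. publish_manifest is forbidden. None of the other listed options is forbidden under the premises.

publish_manifest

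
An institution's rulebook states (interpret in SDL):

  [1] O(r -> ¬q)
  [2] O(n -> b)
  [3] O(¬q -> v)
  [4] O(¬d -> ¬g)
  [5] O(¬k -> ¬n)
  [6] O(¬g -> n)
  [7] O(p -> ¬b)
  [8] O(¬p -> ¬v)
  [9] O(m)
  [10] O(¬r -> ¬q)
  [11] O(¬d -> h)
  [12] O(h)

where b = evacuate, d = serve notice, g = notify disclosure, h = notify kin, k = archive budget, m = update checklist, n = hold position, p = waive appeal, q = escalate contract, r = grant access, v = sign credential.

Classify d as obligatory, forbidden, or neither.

Premises 1 and 10 are O(r -> ¬q) and O(¬r -> ¬q); every ideal world satisfies r or ¬r, so in either case ¬q holds — hence O(¬q).
Applying K to premise 3 (O(¬q -> v)) and O(¬q) yields O(v).
Premise 8 is O(¬p -> ¬v); contrapositively O(v -> p). Since O(v) holds, K gives O(p).
Applying K to premise 7 (O(p -> ¬b)) and O(p) yields O(¬b).
The contrapositive of premise 2 (O(n -> b)) is O(¬b -> ¬n), and O(¬b) is already established, so O(¬n).
The contrapositive of premise 6 (O(¬g -> n)) is O(¬n -> g), and O(¬n) is already established, so O(g).
The contrapositive of premise 4 (O(¬d -> ¬g)) is O(g -> d), and O(g) is already established, so O(d).
Premises 5, 9, 11, 12 do not contribute to this derivation.
Hence d is obligatory.

Obligatory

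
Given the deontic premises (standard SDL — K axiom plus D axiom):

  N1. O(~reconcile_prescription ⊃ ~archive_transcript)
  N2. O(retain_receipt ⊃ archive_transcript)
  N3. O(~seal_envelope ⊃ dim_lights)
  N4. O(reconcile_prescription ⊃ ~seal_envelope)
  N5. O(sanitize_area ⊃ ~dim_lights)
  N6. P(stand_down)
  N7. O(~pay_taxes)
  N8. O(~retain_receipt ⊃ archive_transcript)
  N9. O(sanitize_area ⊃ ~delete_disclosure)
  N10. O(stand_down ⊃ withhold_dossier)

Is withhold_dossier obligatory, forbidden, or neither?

Neither

Premise 10 is O(stand_down ⊃ withhold_dossier), but O(stand_down) is not derivable from the premises (the permission P(stand_down) asserts only ~O(~stand_down), not O(stand_down)), so it does not yield O(withhold_dossier).
No premise or chain of K-axiom applications forces O(withhold_dossier), and none forces O(~withhold_dossier). So withhold_dossier is neither obligatory nor forbidden under these norms.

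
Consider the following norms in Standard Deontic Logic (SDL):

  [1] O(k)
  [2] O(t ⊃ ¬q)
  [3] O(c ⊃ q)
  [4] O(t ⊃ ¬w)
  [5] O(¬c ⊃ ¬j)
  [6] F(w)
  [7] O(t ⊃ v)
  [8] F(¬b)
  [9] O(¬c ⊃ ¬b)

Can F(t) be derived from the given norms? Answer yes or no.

Premise 8 is F(¬b), i.e. O(b).
The contrapositive of premise 9 (O(¬c ⊃ ¬b)) is O(b ⊃ c), and O(b) is already established, so O(c).
With premise 3, O(c ⊃ q), the K-axiom yields O(q).
The contrapositive of premise 2 (O(t ⊃ ¬q)) is O(q ⊃ ¬t), and O(q) is already established, so O(¬t).
Premises 1, 4, 5, 6, 7 do not contribute to this derivation.
So O(¬t) holds, i.e. F(t). The claim follows.

Yes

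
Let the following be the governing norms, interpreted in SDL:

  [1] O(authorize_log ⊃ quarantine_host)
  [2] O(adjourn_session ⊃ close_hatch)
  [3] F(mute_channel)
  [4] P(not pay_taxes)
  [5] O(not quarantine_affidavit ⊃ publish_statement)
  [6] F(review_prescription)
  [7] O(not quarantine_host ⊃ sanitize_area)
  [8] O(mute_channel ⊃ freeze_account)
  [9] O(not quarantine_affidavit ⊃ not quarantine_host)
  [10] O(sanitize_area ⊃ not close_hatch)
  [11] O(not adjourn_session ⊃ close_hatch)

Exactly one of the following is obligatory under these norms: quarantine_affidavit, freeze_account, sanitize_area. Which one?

quarantine_affidavit

Premises 11 and 2 cover both cases: O(not adjourn_session ⊃ close_hatch) and O(adjourn_session ⊃ close_hatch). Since not adjourn_session ∨ adjourn_session is a tautology, O(close_hatch) follows.
The contrapositive of premise 10 (O(sanitize_area ⊃ not close_hatch)) is O(close_hatch ⊃ not sanitize_area), and O(close_hatch) is already established, so O(not sanitize_area).
Premise 7 is O(not quarantine_host ⊃ sanitize_area); contrapositively O(not sanitize_area ⊃ quarantine_host). Since O(not sanitize_area) holds, K gives O(quarantine_host).
Premise 9, O(not quarantine_affidavit ⊃ not quarantine_host), contraposes to O(quarantine_host ⊃ quarantine_affidavit); with O(quarantine_host) we get O(quarantine_affidavit).
So O(quarantine_affidavit) holds — quarantine_affidavit is obligatory. None of the other listed options is made obligatory by any chain of premises.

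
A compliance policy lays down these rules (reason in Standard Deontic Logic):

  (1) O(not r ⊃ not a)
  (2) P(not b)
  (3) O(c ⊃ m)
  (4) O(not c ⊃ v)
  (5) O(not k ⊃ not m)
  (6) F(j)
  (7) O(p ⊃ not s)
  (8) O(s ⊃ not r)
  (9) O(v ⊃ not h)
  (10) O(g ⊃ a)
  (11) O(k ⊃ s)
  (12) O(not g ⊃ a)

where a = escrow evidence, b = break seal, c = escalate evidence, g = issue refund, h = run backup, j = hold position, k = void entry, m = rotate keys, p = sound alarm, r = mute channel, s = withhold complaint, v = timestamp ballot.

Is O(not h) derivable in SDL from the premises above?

Premises 10 and 12 are O(g ⊃ a) and O(not g ⊃ a); every ideal world satisfies g or not g, so in either case a holds — hence O(a).
Premise 1 is O(not r ⊃ not a); contrapositively O(a ⊃ r). Since O(a) holds, K gives O(r).
Premise 8, O(s ⊃ not r), contraposes to O(r ⊃ not s); with O(r) we get O(not s).
Premise 11, O(k ⊃ s), contraposes to O(not s ⊃ not k); with O(not s) we get O(not k).
With premise 5, O(not k ⊃ not m), the K-axiom yields O(not m).
Premise 3 is O(c ⊃ m); contrapositively O(not m ⊃ not c). Since O(not m) holds, K gives O(not c).
Premise 4 is O(not c ⊃ v); since O(not c), deontic closure gives O(v).
With premise 9, O(v ⊃ not h), the K-axiom yields O(not h).
Premises 2, 6, 7 do not contribute to this derivation.
So O(not h) follows.

Yes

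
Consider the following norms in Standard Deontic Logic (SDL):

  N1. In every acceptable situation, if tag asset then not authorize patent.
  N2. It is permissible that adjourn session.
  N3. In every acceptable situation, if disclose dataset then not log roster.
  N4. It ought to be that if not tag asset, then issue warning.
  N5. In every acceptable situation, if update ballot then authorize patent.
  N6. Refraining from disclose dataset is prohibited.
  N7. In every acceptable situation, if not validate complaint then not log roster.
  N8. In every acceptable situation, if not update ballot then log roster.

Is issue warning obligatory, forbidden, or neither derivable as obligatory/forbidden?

Obligatory

Premise 6, F(¬disclose_dataset), is equivalent to O(disclose_dataset).
Applying K to premise 3 (O(disclose_dataset → ¬log_roster)) and O(disclose_dataset) yields O(¬log_roster).
Premise 8 is O(¬update_ballot → log_roster); contrapositively O(¬log_roster → update_ballot). Since O(¬log_roster) holds, K gives O(update_ballot).
With premise 5, O(update_ballot → authorize_patent), the K-axiom yields O(authorize_patent).
Premise 1, O(tag_asset → ¬authorize_patent), contraposes to O(authorize_patent → ¬tag_asset); with O(authorize_patent) we get O(¬tag_asset).
Premise 4 is O(¬tag_asset → issue_warning); since O(¬tag_asset), deontic closure gives O(issue_warning).
Premises 2, 7 do not contribute to this derivation.
Hence issue_warning is obligatory.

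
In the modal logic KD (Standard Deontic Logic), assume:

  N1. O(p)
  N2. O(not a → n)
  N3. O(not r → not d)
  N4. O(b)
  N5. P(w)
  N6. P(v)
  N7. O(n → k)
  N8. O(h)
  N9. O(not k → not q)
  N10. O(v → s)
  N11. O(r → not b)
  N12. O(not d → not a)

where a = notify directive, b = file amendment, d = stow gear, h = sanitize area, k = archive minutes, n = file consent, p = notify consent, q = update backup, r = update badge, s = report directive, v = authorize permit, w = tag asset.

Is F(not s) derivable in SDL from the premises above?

No

Premise 10 is O(v → s), but O(v) is not derivable from the premises (the permission P(v) asserts only not O(not v), not O(v)), so it does not yield O(s).
No other premise forces O(s). An ideal world satisfying every premise can still have not s true, so F(not s) is not derivable.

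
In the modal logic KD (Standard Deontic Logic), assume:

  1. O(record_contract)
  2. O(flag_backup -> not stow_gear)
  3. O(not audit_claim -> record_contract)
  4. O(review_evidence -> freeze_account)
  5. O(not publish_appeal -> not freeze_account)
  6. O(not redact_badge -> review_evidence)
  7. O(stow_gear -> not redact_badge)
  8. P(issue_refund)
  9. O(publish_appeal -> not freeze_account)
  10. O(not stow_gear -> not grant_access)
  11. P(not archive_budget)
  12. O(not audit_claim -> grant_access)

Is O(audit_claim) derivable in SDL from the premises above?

Premises 9 and 5 cover both cases: O(publish_appeal -> not freeze_account) and O(not publish_appeal -> not freeze_account). Since publish_appeal ∨ not publish_appeal is a tautology, O(not freeze_account) follows.
Premise 4, O(review_evidence -> freeze_account), contraposes to O(not freeze_account -> not review_evidence); with O(not freeze_account) we get O(not review_evidence).
The contrapositive of premise 6 (O(not redact_badge -> review_evidence)) is O(not review_evidence -> redact_badge), and O(not review_evidence) is already established, so O(redact_badge).
The contrapositive of premise 7 (O(stow_gear -> not redact_badge)) is O(redact_badge -> not stow_gear), and O(redact_badge) is already established, so O(not stow_gear).
From O(not stow_gear) and premise 10, O(not stow_gear -> not grant_access), we obtain O(not grant_access).
Premise 12, O(not audit_claim -> grant_access), contraposes to O(not grant_access -> audit_claim); with O(not grant_access) we get O(audit_claim).
Premises 1, 2, 3, 8, 11 do not contribute to this derivation.
So O(audit_claim) follows.

Yes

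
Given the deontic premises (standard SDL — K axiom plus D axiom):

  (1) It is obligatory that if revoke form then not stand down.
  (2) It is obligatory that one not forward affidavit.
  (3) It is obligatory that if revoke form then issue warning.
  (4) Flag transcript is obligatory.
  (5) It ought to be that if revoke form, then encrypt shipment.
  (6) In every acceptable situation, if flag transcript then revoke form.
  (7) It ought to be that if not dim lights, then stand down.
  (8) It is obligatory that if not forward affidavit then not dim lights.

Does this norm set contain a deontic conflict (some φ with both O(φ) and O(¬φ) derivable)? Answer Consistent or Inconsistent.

Premise 2 states O(¬forward_affidavit) outright.
From O(¬forward_affidavit) and premise 8, O(¬forward_affidavit → ¬dim_lights), we obtain O(¬dim_lights).
From O(¬dim_lights) and premise 7, O(¬dim_lights → stand_down), we obtain O(stand_down).
Premise 1 is O(revoke_form → ¬stand_down); contrapositively O(stand_down → ¬revoke_form). Since O(stand_down) holds, K gives O(¬revoke_form).
Premise 6 is O(flag_transcript → revoke_form); contrapositively O(¬revoke_form → ¬flag_transcript). Since O(¬revoke_form) holds, K gives O(¬flag_transcript).
Yet premise 4 states O(flag_transcript).
We now have both O(¬flag_transcript) and O(flag_transcript) — flag_transcript is simultaneously obligatory and forbidden, violating the D-axiom.

Inconsistent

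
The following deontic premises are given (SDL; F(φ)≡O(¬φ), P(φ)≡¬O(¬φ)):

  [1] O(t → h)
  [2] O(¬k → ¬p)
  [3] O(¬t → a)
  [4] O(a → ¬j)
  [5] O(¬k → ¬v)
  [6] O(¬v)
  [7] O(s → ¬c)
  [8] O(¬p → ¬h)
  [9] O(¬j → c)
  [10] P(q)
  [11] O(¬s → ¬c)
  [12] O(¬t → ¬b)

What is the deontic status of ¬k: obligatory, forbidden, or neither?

Forbidden

By case analysis on s: premise 7 gives O(s → ¬c) and premise 11 gives O(¬s → ¬c), so O(¬c) either way.
The contrapositive of premise 9 (O(¬j → c)) is O(¬c → j), and O(¬c) is already established, so O(j).
The contrapositive of premise 4 (O(a → ¬j)) is O(j → ¬a), and O(j) is already established, so O(¬a).
The contrapositive of premise 3 (O(¬t → a)) is O(¬a → t), and O(¬a) is already established, so O(t).
From O(t) and premise 1, O(t → h), we obtain O(h).
The contrapositive of premise 8 (O(¬p → ¬h)) is O(h → p), and O(h) is already established, so O(p).
The contrapositive of premise 2 (O(¬k → ¬p)) is O(p → k), and O(p) is already established, so O(k).
Premises 5, 6, 10, 12 do not contribute to this derivation.
Thus O(k), which is F(¬k): ¬k is forbidden.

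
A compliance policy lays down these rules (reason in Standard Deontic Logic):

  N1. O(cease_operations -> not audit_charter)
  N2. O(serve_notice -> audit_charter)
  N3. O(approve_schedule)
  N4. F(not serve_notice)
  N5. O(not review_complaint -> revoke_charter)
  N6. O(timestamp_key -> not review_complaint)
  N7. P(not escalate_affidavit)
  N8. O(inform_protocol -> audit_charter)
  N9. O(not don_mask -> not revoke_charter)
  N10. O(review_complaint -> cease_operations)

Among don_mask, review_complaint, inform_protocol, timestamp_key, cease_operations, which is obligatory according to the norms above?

F(not serve_notice) at premise 4 means O(serve_notice).
Premise 2 is O(serve_notice -> audit_charter); since O(serve_notice), deontic closure gives O(audit_charter).
Premise 1 is O(cease_operations -> not audit_charter); contrapositively O(audit_charter -> not cease_operations). Since O(audit_charter) holds, K gives O(not cease_operations).
The contrapositive of premise 10 (O(review_complaint -> cease_operations)) is O(not cease_operations -> not review_complaint), and O(not cease_operations) is already established, so O(not review_complaint).
Applying K to premise 5 (O(not review_complaint -> revoke_charter)) and O(not review_complaint) yields O(revoke_charter).
The contrapositive of premise 9 (O(not don_mask -> not revoke_charter)) is O(revoke_charter -> don_mask), and O(revoke_charter) is already established, so O(don_mask).
So O(don_mask) holds — don_mask is obligatory. None of the other listed options is made obligatory by any chain of premises.

don_mask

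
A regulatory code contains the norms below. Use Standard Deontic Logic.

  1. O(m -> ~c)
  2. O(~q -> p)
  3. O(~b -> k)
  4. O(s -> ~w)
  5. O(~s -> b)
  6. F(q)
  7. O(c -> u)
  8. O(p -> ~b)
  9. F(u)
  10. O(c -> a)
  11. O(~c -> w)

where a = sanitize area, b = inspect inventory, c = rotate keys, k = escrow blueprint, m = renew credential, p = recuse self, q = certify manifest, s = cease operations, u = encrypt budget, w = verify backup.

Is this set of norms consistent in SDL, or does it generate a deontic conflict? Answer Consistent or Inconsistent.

Inconsistent

Premise 9, F(u), is equivalent to O(~u).
The contrapositive of premise 7 (O(c -> u)) is O(~u -> ~c), and O(~u) is already established, so O(~c).
With premise 11, O(~c -> w), the K-axiom yields O(w).
Premise 4 is O(s -> ~w); contrapositively O(w -> ~s). Since O(w) holds, K gives O(~s).
With premise 5, O(~s -> b), the K-axiom yields O(b).
Premise 8, O(p -> ~b), contraposes to O(b -> ~p); with O(b) we get O(~p).
The contrapositive of premise 2 (O(~q -> p)) is O(~p -> q), and O(~p) is already established, so O(q).
However, F(q) at premise 6 amounts to O(~q).
We now have both O(q) and O(~q) — q is simultaneously obligatory and forbidden, violating the D-axiom.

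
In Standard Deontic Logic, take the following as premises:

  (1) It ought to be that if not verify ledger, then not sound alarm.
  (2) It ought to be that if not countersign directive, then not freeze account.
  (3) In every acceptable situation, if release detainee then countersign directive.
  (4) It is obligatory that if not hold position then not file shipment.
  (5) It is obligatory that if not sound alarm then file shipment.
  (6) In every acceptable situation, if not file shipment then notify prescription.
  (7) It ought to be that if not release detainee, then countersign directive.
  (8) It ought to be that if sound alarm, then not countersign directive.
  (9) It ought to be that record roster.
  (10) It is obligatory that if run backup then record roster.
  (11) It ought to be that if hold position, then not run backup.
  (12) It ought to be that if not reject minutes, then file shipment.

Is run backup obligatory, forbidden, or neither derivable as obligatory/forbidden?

Forbidden

Premises 3 and 7 cover both cases: O(release_detainee → countersign_directive) and O(¬release_detainee → countersign_directive). Since release_detainee ∨ ¬release_detainee is a tautology, O(countersign_directive) follows.
Premise 8 is O(sound_alarm → ¬countersign_directive); contrapositively O(countersign_directive → ¬sound_alarm). Since O(countersign_directive) holds, K gives O(¬sound_alarm).
Premise 5 is O(¬sound_alarm → file_shipment); since O(¬sound_alarm), deontic closure gives O(file_shipment).
Premise 4, O(¬hold_position → ¬file_shipment), contraposes to O(file_shipment → hold_position); with O(file_shipment) we get O(hold_position).
Applying K to premise 11 (O(hold_position → ¬run_backup)) and O(hold_position) yields O(¬run_backup).
Premises 1, 2, 6, 9, 10, 12 do not contribute to this derivation.
Thus O(¬run_backup), which is F(run_backup): run_backup is forbidden.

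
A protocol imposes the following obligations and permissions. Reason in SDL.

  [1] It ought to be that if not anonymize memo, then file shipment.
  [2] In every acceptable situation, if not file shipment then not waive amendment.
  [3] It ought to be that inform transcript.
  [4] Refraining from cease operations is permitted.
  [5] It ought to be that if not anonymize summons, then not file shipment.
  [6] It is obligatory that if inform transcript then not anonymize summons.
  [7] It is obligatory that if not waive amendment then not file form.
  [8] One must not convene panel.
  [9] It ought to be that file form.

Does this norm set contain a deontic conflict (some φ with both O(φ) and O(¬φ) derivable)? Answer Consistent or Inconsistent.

Inconsistent

Premise 9 gives O(file_form).
Premise 7, O(¬waive_amendment → ¬file_form), contraposes to O(file_form → waive_amendment); with O(file_form) we get O(waive_amendment).
Premise 2, O(¬file_shipment → ¬waive_amendment), contraposes to O(waive_amendment → file_shipment); with O(waive_amendment) we get O(file_shipment).
The contrapositive of premise 5 (O(¬anonymize_summons → ¬file_shipment)) is O(file_shipment → anonymize_summons), and O(file_shipment) is already established, so O(anonymize_summons).
Premise 6 is O(inform_transcript → ¬anonymize_summons); contrapositively O(anonymize_summons → ¬inform_transcript). Since O(anonymize_summons) holds, K gives O(¬inform_transcript).
Yet premise 3 states O(inform_transcript).
We now have both O(¬inform_transcript) and O(inform_transcript) — inform_transcript is simultaneously obligatory and forbidden, violating the D-axiom.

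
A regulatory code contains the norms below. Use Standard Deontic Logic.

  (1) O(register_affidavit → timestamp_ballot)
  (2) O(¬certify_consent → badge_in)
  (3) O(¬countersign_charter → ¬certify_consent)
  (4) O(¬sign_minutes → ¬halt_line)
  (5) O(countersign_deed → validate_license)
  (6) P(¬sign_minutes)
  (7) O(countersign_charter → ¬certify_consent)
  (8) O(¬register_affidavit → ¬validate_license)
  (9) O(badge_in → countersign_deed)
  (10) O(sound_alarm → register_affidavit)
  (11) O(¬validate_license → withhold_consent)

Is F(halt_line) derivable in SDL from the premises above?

Premise 4 is O(¬sign_minutes → ¬halt_line), but O(¬sign_minutes) is not derivable from the premises (the permission P(¬sign_minutes) asserts only ¬O(sign_minutes), not O(¬sign_minutes)), so it does not yield O(¬halt_line).
No other premise forces O(¬halt_line). An ideal world satisfying every premise can still have halt_line true, so F(halt_line) is not derivable.

No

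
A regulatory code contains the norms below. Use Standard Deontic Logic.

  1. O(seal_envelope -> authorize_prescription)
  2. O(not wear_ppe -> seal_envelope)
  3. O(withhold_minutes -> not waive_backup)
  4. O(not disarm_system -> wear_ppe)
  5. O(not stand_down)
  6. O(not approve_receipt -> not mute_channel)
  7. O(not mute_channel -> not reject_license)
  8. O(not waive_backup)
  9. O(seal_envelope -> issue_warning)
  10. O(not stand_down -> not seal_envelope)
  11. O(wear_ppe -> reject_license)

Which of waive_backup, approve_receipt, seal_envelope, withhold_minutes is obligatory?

Premise 5 gives O(not stand_down).
With premise 10, O(not stand_down -> not seal_envelope), the K-axiom yields O(not seal_envelope).
Premise 2, O(not wear_ppe -> seal_envelope), contraposes to O(not seal_envelope -> wear_ppe); with O(not seal_envelope) we get O(wear_ppe).
From O(wear_ppe) and premise 11, O(wear_ppe -> reject_license), we obtain O(reject_license).
The contrapositive of premise 7 (O(not mute_channel -> not reject_license)) is O(reject_license -> mute_channel), and O(reject_license) is already established, so O(mute_channel).
Premise 6 is O(not approve_receipt -> not mute_channel); contrapositively O(mute_channel -> approve_receipt). Since O(mute_channel) holds, K gives O(approve_receipt).
So O(approve_receipt) holds — approve_receipt is obligatory. None of the other listed options is made obligatory by any chain of premises.

approve_receipt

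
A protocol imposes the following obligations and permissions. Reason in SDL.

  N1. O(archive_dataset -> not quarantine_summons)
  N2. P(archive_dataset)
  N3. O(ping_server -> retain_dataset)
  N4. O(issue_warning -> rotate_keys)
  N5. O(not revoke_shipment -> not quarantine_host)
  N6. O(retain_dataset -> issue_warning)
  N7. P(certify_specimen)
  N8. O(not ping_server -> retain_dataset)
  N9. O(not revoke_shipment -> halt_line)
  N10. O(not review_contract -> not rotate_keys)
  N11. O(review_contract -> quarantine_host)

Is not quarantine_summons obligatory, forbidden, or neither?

Neither

Premise 1 is O(archive_dataset -> not quarantine_summons), but O(archive_dataset) is not derivable from the premises (the permission P(archive_dataset) asserts only not O(not archive_dataset), not O(archive_dataset)), so it does not yield O(not quarantine_summons).
No premise or chain of K-axiom applications forces O(not quarantine_summons), and none forces O(quarantine_summons). So not quarantine_summons is neither obligatory nor forbidden under these norms.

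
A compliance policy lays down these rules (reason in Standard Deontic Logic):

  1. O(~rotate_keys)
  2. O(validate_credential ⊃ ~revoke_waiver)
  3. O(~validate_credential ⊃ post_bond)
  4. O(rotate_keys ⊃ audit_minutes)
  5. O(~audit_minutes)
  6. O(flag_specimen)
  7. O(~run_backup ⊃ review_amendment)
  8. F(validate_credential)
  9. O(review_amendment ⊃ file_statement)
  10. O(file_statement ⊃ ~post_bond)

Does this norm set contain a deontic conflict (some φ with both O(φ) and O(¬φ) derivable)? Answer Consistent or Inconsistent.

Consistent

Premise 4 is O(rotate_keys ⊃ audit_minutes), but O(rotate_keys) is not derivable from the premises, so it does not yield O(audit_minutes).
So O(audit_minutes) is not derivable, and the apparent clash with O(~audit_minutes) does not arise.
A world satisfying every obligation exists (e.g. audit_minutes=false, file_statement=false, flag_specimen=true, post_bond=true, review_amendment=false, revoke_waiver=false, rotate_keys=false, run_backup=true, validate_credential=false); no atom is both obligatory and forbidden, so the set is consistent.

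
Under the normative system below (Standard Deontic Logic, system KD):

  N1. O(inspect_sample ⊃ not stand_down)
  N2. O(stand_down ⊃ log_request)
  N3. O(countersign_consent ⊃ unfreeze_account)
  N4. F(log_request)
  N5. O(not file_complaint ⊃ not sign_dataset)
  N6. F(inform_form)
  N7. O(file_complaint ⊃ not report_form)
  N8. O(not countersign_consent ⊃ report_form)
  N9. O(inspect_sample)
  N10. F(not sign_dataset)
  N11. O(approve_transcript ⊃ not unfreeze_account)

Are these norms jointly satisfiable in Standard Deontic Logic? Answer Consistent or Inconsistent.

Consistent

Premise 2 is O(stand_down ⊃ log_request), but O(stand_down) is not derivable from the premises, so it does not yield O(log_request).
So O(log_request) is not derivable, and the apparent clash with O(not log_request) does not arise.
A world satisfying every obligation exists (e.g. approve_transcript=false, countersign_consent=true, file_complaint=true, inform_form=false, inspect_sample=true, log_request=false, report_form=false, sign_dataset=true, stand_down=false, unfreeze_account=true); no atom is both obligatory and forbidden, so the set is consistent.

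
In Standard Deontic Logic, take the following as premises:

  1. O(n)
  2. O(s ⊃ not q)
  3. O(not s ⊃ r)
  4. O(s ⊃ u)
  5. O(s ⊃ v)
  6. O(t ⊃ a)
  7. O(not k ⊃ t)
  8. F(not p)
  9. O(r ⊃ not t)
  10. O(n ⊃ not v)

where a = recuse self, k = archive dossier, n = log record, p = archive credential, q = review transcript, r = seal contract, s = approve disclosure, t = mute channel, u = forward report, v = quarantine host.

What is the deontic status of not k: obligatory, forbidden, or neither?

Forbidden

From premise 1 we have O(n).
With premise 10, O(n ⊃ not v), the K-axiom yields O(not v).
Premise 5 is O(s ⊃ v); contrapositively O(not v ⊃ not s). Since O(not v) holds, K gives O(not s).
From O(not s) and premise 3, O(not s ⊃ r), we obtain O(r).
From O(r) and premise 9, O(r ⊃ not t), we obtain O(not t).
Premise 7, O(not k ⊃ t), contraposes to O(not t ⊃ k); with O(not t) we get O(k).
Premises 2, 4, 6, 8 do not contribute to this derivation.
Thus O(k), which is F(not k): not k is forbidden.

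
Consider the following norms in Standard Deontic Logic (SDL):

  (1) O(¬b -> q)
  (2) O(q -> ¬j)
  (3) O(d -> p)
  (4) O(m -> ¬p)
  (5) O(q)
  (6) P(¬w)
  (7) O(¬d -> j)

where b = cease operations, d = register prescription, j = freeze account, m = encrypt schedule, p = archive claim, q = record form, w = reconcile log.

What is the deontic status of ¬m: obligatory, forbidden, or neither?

Premise 5 gives O(q).
Applying K to premise 2 (O(q -> ¬j)) and O(q) yields O(¬j).
Premise 7, O(¬d -> j), contraposes to O(¬j -> d); with O(¬j) we get O(d).
From O(d) and premise 3, O(d -> p), we obtain O(p).
Premise 4, O(m -> ¬p), contraposes to O(p -> ¬m); with O(p) we get O(¬m).
Premises 1, 6 do not contribute to this derivation.
Hence ¬m is obligatory.

Obligatory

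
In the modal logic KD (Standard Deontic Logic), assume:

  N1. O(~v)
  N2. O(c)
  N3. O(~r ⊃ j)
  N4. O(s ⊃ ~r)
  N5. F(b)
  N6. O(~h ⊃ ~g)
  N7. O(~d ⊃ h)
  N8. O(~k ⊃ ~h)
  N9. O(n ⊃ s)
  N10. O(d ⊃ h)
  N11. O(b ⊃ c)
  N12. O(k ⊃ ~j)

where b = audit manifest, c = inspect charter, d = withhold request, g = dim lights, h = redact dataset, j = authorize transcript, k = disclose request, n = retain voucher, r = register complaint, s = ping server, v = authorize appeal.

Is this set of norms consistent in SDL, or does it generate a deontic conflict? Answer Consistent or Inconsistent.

Premise 11 is O(b ⊃ c); even if O(c) held, inferring O(b) would be affirming the consequent — invalid.
So O(b) is not derivable, and the apparent clash with O(~b) does not arise.
A world satisfying every obligation exists (e.g. b=false, c=true, d=false, g=false, h=true, j=false, k=true, n=false, r=true, s=false, v=false); no atom is both obligatory and forbidden, so the set is consistent.

Consistent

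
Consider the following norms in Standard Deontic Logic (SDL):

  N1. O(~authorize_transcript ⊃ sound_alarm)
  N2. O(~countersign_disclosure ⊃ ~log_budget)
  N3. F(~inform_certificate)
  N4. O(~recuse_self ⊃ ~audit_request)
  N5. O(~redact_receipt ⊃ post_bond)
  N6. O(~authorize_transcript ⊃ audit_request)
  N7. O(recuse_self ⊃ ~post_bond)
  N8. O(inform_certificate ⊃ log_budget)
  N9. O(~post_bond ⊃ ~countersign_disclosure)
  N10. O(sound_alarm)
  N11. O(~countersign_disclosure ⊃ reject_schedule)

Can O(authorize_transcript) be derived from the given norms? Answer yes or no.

Premise 3, F(~inform_certificate), is equivalent to O(inform_certificate).
From O(inform_certificate) and premise 8, O(inform_certificate ⊃ log_budget), we obtain O(log_budget).
The contrapositive of premise 2 (O(~countersign_disclosure ⊃ ~log_budget)) is O(log_budget ⊃ countersign_disclosure), and O(log_budget) is already established, so O(countersign_disclosure).
Premise 9 is O(~post_bond ⊃ ~countersign_disclosure); contrapositively O(countersign_disclosure ⊃ post_bond). Since O(countersign_disclosure) holds, K gives O(post_bond).
The contrapositive of premise 7 (O(recuse_self ⊃ ~post_bond)) is O(post_bond ⊃ ~recuse_self), and O(post_bond) is already established, so O(~recuse_self).
Premise 4 is O(~recuse_self ⊃ ~audit_request); since O(~recuse_self), deontic closure gives O(~audit_request).
Premise 6 is O(~authorize_transcript ⊃ audit_request); contrapositively O(~audit_request ⊃ authorize_transcript). Since O(~audit_request) holds, K gives O(authorize_transcript).
Premises 1, 5, 10, 11 do not contribute to this derivation.
So O(authorize_transcript) follows.

Yes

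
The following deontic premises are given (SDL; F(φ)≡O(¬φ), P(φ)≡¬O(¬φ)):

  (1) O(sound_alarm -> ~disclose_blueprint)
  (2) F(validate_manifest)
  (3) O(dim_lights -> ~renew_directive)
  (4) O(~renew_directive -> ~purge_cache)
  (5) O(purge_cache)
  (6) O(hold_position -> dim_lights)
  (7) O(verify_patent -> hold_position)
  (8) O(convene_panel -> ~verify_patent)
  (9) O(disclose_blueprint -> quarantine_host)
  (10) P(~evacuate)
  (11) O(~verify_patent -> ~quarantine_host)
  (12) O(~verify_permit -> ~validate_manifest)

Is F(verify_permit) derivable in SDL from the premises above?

No

Premise 12 is O(~verify_permit -> ~validate_manifest); even if O(~validate_manifest) held, inferring O(~verify_permit) would be affirming the consequent — invalid.
No other premise forces O(~verify_permit). An ideal world satisfying every premise can still have verify_permit true, so F(verify_permit) is not derivable.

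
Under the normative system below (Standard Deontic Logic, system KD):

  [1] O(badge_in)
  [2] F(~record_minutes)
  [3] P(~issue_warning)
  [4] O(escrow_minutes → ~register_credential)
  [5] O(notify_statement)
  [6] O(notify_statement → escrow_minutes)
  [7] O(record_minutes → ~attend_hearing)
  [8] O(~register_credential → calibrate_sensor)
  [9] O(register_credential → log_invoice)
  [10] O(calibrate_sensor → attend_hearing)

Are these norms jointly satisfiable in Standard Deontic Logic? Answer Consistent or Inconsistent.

From premise 5 we have O(notify_statement).
From O(notify_statement) and premise 6, O(notify_statement → escrow_minutes), we obtain O(escrow_minutes).
With premise 4, O(escrow_minutes → ~register_credential), the K-axiom yields O(~register_credential).
From O(~register_credential) and premise 8, O(~register_credential → calibrate_sensor), we obtain O(calibrate_sensor).
Premise 10 is O(calibrate_sensor → attend_hearing); since O(calibrate_sensor), deontic closure gives O(attend_hearing).
Premise 7, O(record_minutes → ~attend_hearing), contraposes to O(attend_hearing → ~record_minutes); with O(attend_hearing) we get O(~record_minutes).
But premise 2, F(~record_minutes), means O(record_minutes).
We now have both O(~record_minutes) and O(record_minutes) — record_minutes is simultaneously obligatory and forbidden, violating the D-axiom.

Inconsistent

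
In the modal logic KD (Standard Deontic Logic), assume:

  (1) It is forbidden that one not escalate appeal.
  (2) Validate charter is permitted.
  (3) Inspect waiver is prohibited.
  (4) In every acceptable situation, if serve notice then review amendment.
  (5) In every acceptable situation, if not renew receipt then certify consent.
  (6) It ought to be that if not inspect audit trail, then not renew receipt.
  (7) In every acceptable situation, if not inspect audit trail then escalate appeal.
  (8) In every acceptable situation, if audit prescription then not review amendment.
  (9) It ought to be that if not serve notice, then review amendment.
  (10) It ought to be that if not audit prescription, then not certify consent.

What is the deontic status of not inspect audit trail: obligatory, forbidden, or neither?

Forbidden

Premises 9 and 4 cover both cases: O(¬serve_notice → review_amendment) and O(serve_notice → review_amendment). Since ¬serve_notice ∨ serve_notice is a tautology, O(review_amendment) follows.
Premise 8, O(audit_prescription → ¬review_amendment), contraposes to O(review_amendment → ¬audit_prescription); with O(review_amendment) we get O(¬audit_prescription).
Applying K to premise 10 (O(¬audit_prescription → ¬certify_consent)) and O(¬audit_prescription) yields O(¬certify_consent).
Premise 5, O(¬renew_receipt → certify_consent), contraposes to O(¬certify_consent → renew_receipt); with O(¬certify_consent) we get O(renew_receipt).
Premise 6 is O(¬inspect_audit_trail → ¬renew_receipt); contrapositively O(renew_receipt → inspect_audit_trail). Since O(renew_receipt) holds, K gives O(inspect_audit_trail).
Premises 1, 2, 3, 7 do not contribute to this derivation.
Thus O(inspect_audit_trail), which is F(¬inspect_audit_trail): ¬inspect_audit_trail is forbidden.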